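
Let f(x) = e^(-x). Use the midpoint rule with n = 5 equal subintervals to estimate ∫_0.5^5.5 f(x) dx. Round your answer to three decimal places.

Δx = (5.5 − 0.5)/5 = 1.
Midpoints: 1, 2, 3, 4, 5.
f(1) ≈ 0.368, f(2) ≈ 0.135, f(3) ≈ 0.050, f(4) ≈ 0.018, f(5) ≈ 0.007.
Sum = Δx · [f(1) + f(2) + f(3) + f(4) + f(5)].
Sum ≈ 0.578.

0.578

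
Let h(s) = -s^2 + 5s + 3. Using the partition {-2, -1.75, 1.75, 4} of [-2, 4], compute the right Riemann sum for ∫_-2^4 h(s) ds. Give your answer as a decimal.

Subinterval widths: 0.25, 3.5, 2.25.
Right endpoints: -1.75, 1.75, 4.
h(-1.75) = -8.8125, h(1.75) = 8.6875, h(4) = 7.
Sum = Σ Δs_i · h(s_i).
Sum = 43.953125.

43.953125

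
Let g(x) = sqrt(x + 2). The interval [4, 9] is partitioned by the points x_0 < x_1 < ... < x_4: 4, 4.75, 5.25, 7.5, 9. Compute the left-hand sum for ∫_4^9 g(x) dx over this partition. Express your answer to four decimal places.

13.8178

Subinterval widths: 0.75, 0.5, 2.25, 1.5.
Left endpoints: 4, 4.75, 5.25, 7.5.
g(4) ≈ 2.4495, g(4.75) ≈ 2.5981, g(5.25) ≈ 2.6926, g(7.5) ≈ 3.0822.
Sum = Σ Δx_i · g(x_i).
Sum ≈ 13.8178.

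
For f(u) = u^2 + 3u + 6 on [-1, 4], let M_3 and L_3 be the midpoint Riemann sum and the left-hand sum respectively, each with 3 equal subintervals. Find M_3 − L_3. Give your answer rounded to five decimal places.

21.52778

M_3 ≈ 73.0092593.
L_3 ≈ 51.4814815.
M_3 − L_3 ≈ 21.52778.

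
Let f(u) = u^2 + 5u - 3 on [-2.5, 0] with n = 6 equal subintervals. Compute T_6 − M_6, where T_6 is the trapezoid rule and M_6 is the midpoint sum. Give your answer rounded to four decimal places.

T_6 ≈ -17.844329.
M_6 ≈ -17.952836.
T_6 − M_6 ≈ 0.1085.

0.1085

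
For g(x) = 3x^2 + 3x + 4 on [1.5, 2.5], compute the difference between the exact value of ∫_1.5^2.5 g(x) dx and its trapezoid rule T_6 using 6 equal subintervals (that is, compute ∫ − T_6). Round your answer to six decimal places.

Exact integral: ∫_1.5^2.5 g(x) dx = 22.25.
T_6 ≈ 22.26388889.
Error ≈ 22.25 − 22.26388889 ≈ -0.013889.

-0.013889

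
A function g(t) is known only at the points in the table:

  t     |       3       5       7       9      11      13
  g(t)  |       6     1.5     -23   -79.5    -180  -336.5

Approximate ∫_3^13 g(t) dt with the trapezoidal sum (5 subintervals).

Δt = 2.
T_5 = (2/2)·[6 + 2·1.5 + 2·(-23) + 2·(-79.5) + 2·(-180) + (-336.5)] = -892.5.

-892.5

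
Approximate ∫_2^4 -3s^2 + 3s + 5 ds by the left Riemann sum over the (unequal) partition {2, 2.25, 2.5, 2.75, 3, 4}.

-18.03125

Subinterval widths: 0.25, 0.25, 0.25, 0.25, 1.
Left endpoints: 2, 2.25, 2.5, 2.75, 3.
f(2) = -1, f(2.25) = -3.4375, f(2.5) = -6.25, f(2.75) = -9.4375, f(3) = -13.
Sum = Σ Δs_i · f(s_i).
Sum = -18.03125.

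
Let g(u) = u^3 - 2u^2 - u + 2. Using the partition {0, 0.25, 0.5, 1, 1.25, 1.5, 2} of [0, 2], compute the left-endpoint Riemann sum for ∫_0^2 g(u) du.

1.0546875

Subinterval widths: 0.25, 0.25, 0.5, 0.25, 0.25, 0.5.
Left endpoints: 0, 0.25, 0.5, 1, 1.25, 1.5.
g(0) = 2, g(0.25) = 1.640625, g(0.5) = 1.125, g(1) = 0, g(1.25) = -0.421875, g(1.5) = -0.625.
Sum = Σ Δu_i · g(u_i).
Sum = 1.0546875.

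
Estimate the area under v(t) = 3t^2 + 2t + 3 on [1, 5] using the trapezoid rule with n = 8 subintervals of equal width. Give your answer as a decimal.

160.5

Δt = (5 − 1)/8 = 0.5.
v(1) = 8, v(1.5) = 12.75, v(2) = 19, v(2.5) = 26.75, v(3) = 36, v(3.5) = 46.75, v(4) = 59, v(4.5) = 72.75, v(5) = 88.
T_8 = (Δt/2)·[v(t_0) + 2v(t_1) + ... + 2v(t_{7}) + v(t_8)].
Sum = 160.5.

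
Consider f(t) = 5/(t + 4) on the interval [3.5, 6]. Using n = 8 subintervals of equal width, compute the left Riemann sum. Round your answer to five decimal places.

Δt = (6 − 3.5)/8 = 0.3125.
Left endpoints: 3.5, 3.8125, 4.125, 4.4375, 4.75, 5.0625, 5.375, 5.6875.
f(3.5) = 2/3, f(3.8125) = 0.64, f(4.125) = 8/13, f(4.4375) = 16/27, f(4.75) = 4/7, f(5.0625) = 16/29, f(5.375) = 8/15, f(5.6875) = 16/31.
Sum = Δt · [f(3.5) + f(3.8125) + f(4.125) + ...].
Sum ≈ 1.46477.

1.46477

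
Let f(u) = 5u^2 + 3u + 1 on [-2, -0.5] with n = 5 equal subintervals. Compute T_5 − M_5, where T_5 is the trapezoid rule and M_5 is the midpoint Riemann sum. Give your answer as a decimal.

T_5 = 9.1125.
M_5 = 8.94375.
T_5 − M_5 = 0.16875.

0.16875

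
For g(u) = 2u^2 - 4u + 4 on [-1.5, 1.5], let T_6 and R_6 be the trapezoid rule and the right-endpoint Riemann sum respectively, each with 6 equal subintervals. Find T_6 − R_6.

T_6 = 16.75.
R_6 = 13.75.
T_6 − R_6 = 3.

3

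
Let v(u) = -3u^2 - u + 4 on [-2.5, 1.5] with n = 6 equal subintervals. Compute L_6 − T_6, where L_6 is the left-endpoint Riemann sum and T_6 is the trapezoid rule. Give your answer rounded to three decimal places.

L_6 ≈ -4.55556.
T_6 ≈ -1.88889.
L_6 − T_6 ≈ -2.667.

-2.667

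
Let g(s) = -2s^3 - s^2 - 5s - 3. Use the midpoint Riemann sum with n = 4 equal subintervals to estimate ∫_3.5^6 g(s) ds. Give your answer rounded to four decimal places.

Δs = (6 − 3.5)/4 = 0.625.
Midpoints: 3.8125, 4.4375, 5.0625, 5.6875.
g(3.8125) = -301933/2048, g(4.4375) = -449823/2048, g(5.0625) = -641913/2048, g(5.6875) = -884203/2048.
Sum = Δs · [g(3.8125) + g(4.4375) + g(5.0625) + g(5.6875)].
Sum ≈ -695.1514.

-695.1514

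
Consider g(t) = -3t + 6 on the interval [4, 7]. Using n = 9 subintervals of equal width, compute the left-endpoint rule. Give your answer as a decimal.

Δt = (7 − 4)/9 = 1/3.
Left endpoints: 4, 13/3, 14/3, 5, 16/3, 17/3, 6, 19/3, 20/3.
g(4) = -6, g(13/3) = -7, g(14/3) = -8, g(5) = -9, g(16/3) = -10, g(17/3) = -11, g(6) = -12, g(19/3) = -13, g(20/3) = -14.
Sum = Δt · [g(4) + g(13/3) + g(14/3) + ...].
Sum = -30.

-30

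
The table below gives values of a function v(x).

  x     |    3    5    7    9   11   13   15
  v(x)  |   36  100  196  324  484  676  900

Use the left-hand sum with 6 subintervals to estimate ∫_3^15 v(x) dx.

3632

Δx = 2.
Sum = 2·[36 + 100 + 196 + 324 + 484 + 676] = 3632.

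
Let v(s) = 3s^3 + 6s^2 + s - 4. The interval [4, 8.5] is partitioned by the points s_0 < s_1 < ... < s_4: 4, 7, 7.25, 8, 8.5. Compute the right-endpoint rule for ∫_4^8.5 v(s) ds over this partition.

6926.65234375

Subinterval widths: 3, 0.25, 0.75, 0.5.
Right endpoints: 7, 7.25, 8, 8.5.
v(7) = 1326, v(7.25) = 1461.859375, v(8) = 1924, v(8.5) = 2280.375.
Sum = Σ Δs_i · v(s_i).
Sum = 6926.65234375.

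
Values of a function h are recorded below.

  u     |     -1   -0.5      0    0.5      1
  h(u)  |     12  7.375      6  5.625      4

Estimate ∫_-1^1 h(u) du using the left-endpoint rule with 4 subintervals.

15.5

Δu = 0.5.
Sum = 0.5·[12 + 7.375 + 6 + 5.625] = 15.5.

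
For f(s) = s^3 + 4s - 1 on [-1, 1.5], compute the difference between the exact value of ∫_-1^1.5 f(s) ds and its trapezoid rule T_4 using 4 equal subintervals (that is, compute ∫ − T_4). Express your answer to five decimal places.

-0.12207

Exact integral: ∫_-1^1.5 f(s) ds = 1.015625.
T_4 ≈ 1.1376953.
Error ≈ 1.015625 − 1.1376953 ≈ -0.12207.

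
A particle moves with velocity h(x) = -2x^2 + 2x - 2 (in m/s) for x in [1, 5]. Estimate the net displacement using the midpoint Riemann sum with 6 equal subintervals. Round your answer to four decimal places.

Δx = (5 − 1)/6 = 2/3.
Midpoints: 4/3, 2, 8/3, 10/3, 4, 14/3.
h(4/3) = -26/9, h(2) = -6, h(8/3) = -98/9, h(10/3) = -158/9, h(4) = -26, h(14/3) = -326/9.
Sum = Δx · [h(4/3) + h(2) + h(8/3) + ...].
Sum ≈ -66.3704.

-66.3704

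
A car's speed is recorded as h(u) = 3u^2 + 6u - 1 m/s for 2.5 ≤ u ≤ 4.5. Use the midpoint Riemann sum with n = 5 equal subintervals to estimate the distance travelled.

115.42

Δu = (4.5 − 2.5)/5 = 0.4.
Midpoints: 2.7, 3.1, 3.5, 3.9, 4.3.
h(2.7) = 37.07, h(3.1) = 46.43, h(3.5) = 56.75, h(3.9) = 68.03, h(4.3) = 80.27.
Sum = Δu · [h(2.7) + h(3.1) + h(3.5) + h(3.9) + h(4.3)].
Sum = 115.42.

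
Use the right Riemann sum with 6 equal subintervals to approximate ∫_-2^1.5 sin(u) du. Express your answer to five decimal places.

0.08315

Δu = (1.5 − (-2))/6 = 7/12.
Right endpoints: -17/12, -5/6, -0.25, 1/3, 11/12, 1.5.
f(-17/12) ≈ -0.98815, f(-5/6) ≈ -0.74018, f(-0.25) ≈ -0.24740, f(1/3) ≈ 0.32719, f(11/12) ≈ 0.79358, f(1.5) ≈ 0.99749.
Sum = Δu · [f(-17/12) + f(-5/6) + f(-0.25) + ...].
Sum ≈ 0.08315.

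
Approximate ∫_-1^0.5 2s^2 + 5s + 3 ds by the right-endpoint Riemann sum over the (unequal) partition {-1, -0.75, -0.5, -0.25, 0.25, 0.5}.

Subinterval widths: 0.25, 0.25, 0.25, 0.5, 0.25.
Right endpoints: -0.75, -0.5, -0.25, 0.25, 0.5.
f(-0.75) = 0.375, f(-0.5) = 1, f(-0.25) = 1.875, f(0.25) = 4.375, f(0.5) = 6.
Sum = Σ Δs_i · f(s_i).
Sum = 4.5.

4.5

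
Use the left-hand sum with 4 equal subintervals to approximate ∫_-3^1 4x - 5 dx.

-44

Δx = (1 − (-3))/4 = 1.
Left endpoints: -3, -2, -1, 0.
f(-3) = -17, f(-2) = -13, f(-1) = -9, f(0) = -5.
Sum = Δx · [f(-3) + f(-2) + f(-1) + f(0)].
Sum = -44.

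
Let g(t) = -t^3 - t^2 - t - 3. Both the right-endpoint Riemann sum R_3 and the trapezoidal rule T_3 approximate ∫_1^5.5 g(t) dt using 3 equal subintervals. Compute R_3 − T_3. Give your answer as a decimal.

R_3 = -479.25.
T_3 = -329.90625.
R_3 − T_3 = -149.34375.

-149.34375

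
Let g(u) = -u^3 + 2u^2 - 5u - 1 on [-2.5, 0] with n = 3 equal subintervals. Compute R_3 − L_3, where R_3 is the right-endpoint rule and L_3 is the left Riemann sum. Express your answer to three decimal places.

R_3 ≈ 18.04398.
L_3 ≈ 51.89815.
R_3 − L_3 ≈ -33.854.

-33.854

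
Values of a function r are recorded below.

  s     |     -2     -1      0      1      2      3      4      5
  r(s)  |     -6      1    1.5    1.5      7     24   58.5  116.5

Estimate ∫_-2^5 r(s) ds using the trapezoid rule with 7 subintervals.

148.75

Δs = 1.
T_7 = (1/2)·[(-6) + 2·1 + 2·1.5 + 2·1.5 + 2·7 + 2·24 + 2·58.5 + 116.5] = 148.75.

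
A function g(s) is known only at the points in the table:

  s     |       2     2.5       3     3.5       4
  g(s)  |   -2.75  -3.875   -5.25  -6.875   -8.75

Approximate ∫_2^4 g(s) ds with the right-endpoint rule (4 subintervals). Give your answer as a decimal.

Δs = 0.5.
Sum = 0.5·[(-3.875) + (-5.25) + (-6.875) + (-8.75)] = -12.375.

-12.375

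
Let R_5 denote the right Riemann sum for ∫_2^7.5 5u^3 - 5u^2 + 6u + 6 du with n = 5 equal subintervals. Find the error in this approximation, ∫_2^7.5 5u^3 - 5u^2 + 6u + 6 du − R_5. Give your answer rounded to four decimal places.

Exact integral: ∫_2^7.5 f(u) du ≈ 3435.036458.
R_5 = 4521.1375.
Error ≈ 3435.036458 − 4521.1375 ≈ -1086.1010.

-1086.1010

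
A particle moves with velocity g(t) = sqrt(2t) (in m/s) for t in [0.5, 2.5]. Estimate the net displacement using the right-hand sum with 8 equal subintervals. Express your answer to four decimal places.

3.5451

Δt = (2.5 − 0.5)/8 = 0.25.
Right endpoints: 0.75, 1, 1.25, 1.5, 1.75, 2, 2.25, 2.5.
g(0.75) ≈ 1.2247, g(1) ≈ 1.4142, g(1.25) ≈ 1.5811, g(1.5) ≈ 1.7321, g(1.75) ≈ 1.8708, g(2) ≈ 2.0000, g(2.25) ≈ 2.1213, g(2.5) ≈ 2.2361.
Sum = Δt · [g(0.75) + g(1) + g(1.25) + ...].
Sum ≈ 3.5451.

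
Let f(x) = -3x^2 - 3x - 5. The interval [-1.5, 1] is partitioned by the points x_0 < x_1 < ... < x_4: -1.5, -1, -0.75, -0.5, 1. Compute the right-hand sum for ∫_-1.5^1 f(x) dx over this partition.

-21.171875

Subinterval widths: 0.5, 0.25, 0.25, 1.5.
Right endpoints: -1, -0.75, -0.5, 1.
f(-1) = -5, f(-0.75) = -4.4375, f(-0.5) = -4.25, f(1) = -11.
Sum = Σ Δx_i · f(x_i).
Sum = -21.171875.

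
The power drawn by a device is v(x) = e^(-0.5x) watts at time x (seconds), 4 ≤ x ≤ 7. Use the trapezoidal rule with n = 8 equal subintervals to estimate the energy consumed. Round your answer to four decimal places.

Δx = (7 − 4)/8 = 0.375.
v(4) ≈ 0.1353, v(4.375) ≈ 0.1122, v(4.75) ≈ 0.0930, v(5.125) ≈ 0.0771, v(5.5) ≈ 0.0639, v(5.875) ≈ 0.0530, v(6.25) ≈ 0.0439, v(6.625) ≈ 0.0364, v(7) ≈ 0.0302.
T_8 = (Δx/2)·[v(x_0) + 2v(x_1) + ... + 2v(x_{7}) + v(x_8)].
Sum ≈ 0.2109.

0.2109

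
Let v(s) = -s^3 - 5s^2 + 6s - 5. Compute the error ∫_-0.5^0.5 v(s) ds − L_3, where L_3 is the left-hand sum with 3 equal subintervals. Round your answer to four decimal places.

Exact integral: ∫_-0.5^0.5 v(s) ds ≈ -5.416667.
L_3 ≈ -6.467593.
Error ≈ -5.416667 − (-6.467593) ≈ 1.0509.

1.0509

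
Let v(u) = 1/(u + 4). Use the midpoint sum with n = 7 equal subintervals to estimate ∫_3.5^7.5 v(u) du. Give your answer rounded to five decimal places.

0.42731

Δu = (7.5 − 3.5)/7 = 4/7.
Midpoints: 53/14, 61/14, 69/14, 5.5, 85/14, 93/14, 101/14.
v(53/14) = 14/109, v(61/14) = 14/117, v(69/14) = 0.112, v(5.5) = 2/19, v(85/14) = 14/141, v(93/14) = 14/149, v(101/14) = 14/157.
Sum = Δu · [v(53/14) + v(61/14) + v(69/14) + ...].
Sum ≈ 0.42731.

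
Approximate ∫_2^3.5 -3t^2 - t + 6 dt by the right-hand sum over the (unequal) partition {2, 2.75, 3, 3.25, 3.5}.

-36.375

Subinterval widths: 0.75, 0.25, 0.25, 0.25.
Right endpoints: 2.75, 3, 3.25, 3.5.
f(2.75) = -19.4375, f(3) = -24, f(3.25) = -28.9375, f(3.5) = -34.25.
Sum = Σ Δt_i · f(t_i).
Sum = -36.375.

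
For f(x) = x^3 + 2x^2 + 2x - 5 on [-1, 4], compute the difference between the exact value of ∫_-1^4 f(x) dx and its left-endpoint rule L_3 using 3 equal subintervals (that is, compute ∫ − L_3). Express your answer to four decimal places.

Exact integral: ∫_-1^4 f(x) dx ≈ 97.083333.
L_3 ≈ 24.629630.
Error ≈ 97.083333 − 24.629630 ≈ 72.4537.

72.4537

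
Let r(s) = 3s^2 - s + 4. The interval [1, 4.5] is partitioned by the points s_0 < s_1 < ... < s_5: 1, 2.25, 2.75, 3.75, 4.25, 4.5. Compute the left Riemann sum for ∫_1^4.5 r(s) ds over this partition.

74.609375

Subinterval widths: 1.25, 0.5, 1, 0.5, 0.25.
Left endpoints: 1, 2.25, 2.75, 3.75, 4.25.
r(1) = 6, r(2.25) = 16.9375, r(2.75) = 23.9375, r(3.75) = 42.4375, r(4.25) = 53.9375.
Sum = Σ Δs_i · r(s_i).
Sum = 74.609375.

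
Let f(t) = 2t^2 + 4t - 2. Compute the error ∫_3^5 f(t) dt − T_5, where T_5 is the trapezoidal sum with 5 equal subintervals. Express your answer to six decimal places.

-0.106667

Exact integral: ∫_3^5 f(t) dt ≈ 93.33333333.
T_5 = 93.44.
Error ≈ 93.33333333 − 93.44 ≈ -0.106667.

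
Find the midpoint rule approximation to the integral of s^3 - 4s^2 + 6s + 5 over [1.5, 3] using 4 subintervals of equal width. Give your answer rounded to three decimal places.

15.186

Δs = (3 − 1.5)/4 = 0.375.
Midpoints: 1.6875, 2.0625, 2.4375, 2.8125.
f(1.6875) = 34979/4096, f(2.0625) = 37409/4096, f(2.4375) = 42359/4096, f(2.8125) = 51125/4096.
Sum = Δs · [f(1.6875) + f(2.0625) + f(2.4375) + f(2.8125)].
Sum ≈ 15.186.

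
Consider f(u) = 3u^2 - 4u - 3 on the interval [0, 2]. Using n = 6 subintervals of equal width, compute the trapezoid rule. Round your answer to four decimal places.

Δu = (2 − 0)/6 = 1/3.
f(0) = -3, f(1/3) = -4, f(2/3) = -13/3, f(1) = -4, f(4/3) = -3, f(5/3) = -4/3, f(2) = 1.
T_6 = (Δu/2)·[f(u_0) + 2f(u_1) + ... + 2f(u_{5}) + f(u_6)].
Sum ≈ -5.8889.

-5.8889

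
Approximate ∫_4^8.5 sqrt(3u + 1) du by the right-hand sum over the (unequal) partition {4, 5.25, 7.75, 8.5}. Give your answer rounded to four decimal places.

Subinterval widths: 1.25, 2.5, 0.75.
Right endpoints: 5.25, 7.75, 8.5.
f(5.25) ≈ 4.0927, f(7.75) ≈ 4.9244, f(8.5) ≈ 5.1478.
Sum = Σ Δu_i · f(u_i).
Sum ≈ 21.2878.

21.2878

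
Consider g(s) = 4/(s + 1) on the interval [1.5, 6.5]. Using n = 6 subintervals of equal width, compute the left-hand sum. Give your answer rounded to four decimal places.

Δs = (6.5 − 1.5)/6 = 5/6.
Left endpoints: 1.5, 7/3, 19/6, 4, 29/6, 17/3.
g(1.5) = 1.6, g(7/3) = 1.2, g(19/6) = 0.96, g(4) = 0.8, g(29/6) = 24/35, g(17/3) = 0.6.
Sum = Δs · [g(1.5) + g(7/3) + g(19/6) + ...].
Sum ≈ 4.8714.

4.8714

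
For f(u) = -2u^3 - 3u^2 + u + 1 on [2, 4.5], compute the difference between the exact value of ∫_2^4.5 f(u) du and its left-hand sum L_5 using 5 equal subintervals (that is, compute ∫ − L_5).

Exact integral: ∫_2^4.5 f(u) du = -269.53125.
L_5 = -218.75.
Error = -269.53125 − (-218.75) = -50.78125.

-50.78125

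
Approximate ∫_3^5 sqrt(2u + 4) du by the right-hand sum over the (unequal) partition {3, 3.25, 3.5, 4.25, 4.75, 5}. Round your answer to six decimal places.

Subinterval widths: 0.25, 0.25, 0.75, 0.5, 0.25.
Right endpoints: 3.25, 3.5, 4.25, 4.75, 5.
f(3.25) ≈ 3.240370, f(3.5) ≈ 3.316625, f(4.25) ≈ 3.535534, f(4.75) ≈ 3.674235, f(5) ≈ 3.741657.
Sum = Σ Δu_i · f(u_i).
Sum ≈ 7.063431.

7.063431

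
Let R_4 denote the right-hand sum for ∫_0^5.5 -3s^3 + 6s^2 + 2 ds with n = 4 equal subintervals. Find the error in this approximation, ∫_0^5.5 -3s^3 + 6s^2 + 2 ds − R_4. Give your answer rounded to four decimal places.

250.8623

Exact integral: ∫_0^5.5 f(s) ds = -342.546875.
R_4 ≈ -593.409180.
Error ≈ -342.546875 − (-593.409180) ≈ 250.8623.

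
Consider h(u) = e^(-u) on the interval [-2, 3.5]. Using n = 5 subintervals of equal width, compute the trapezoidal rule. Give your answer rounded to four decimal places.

Δu = (3.5 − (-2))/5 = 1.1.
h(-2) ≈ 7.3891, h(-0.9) ≈ 2.4596, h(0.2) ≈ 0.8187, h(1.3) ≈ 0.2725, h(2.4) ≈ 0.0907, h(3.5) ≈ 0.0302.
T_5 = (Δu/2)·[h(u_0) + 2h(u_1) + ... + 2h(u_{4}) + h(u_5)].
Sum ≈ 8.0863.

8.0863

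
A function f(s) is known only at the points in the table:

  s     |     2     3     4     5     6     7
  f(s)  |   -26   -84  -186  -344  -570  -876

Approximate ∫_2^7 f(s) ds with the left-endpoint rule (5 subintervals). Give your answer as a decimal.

-1210

Δs = 1.
Sum = 1·[(-26) + (-84) + (-186) + (-344) + (-570)] = -1210.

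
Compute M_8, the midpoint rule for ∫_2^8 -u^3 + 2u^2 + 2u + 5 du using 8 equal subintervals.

-590.34375

Δu = (8 − 2)/8 = 0.75.
Midpoints: 2.375, 3.125, 3.875, 4.625, 5.375, 6.125, 6.875, 7.625.
f(2.375) = 3909/512, f(3.125) = 135/512, f(3.875) = -7887/512, f(4.625) = -21453/512, f(5.375) = -41859/512, f(6.125) = -70401/512, f(6.875) = -108375/512, f(7.625) = -157077/512.
Sum = Δu · [f(2.375) + f(3.125) + f(3.875) + ...].
Sum = -590.34375.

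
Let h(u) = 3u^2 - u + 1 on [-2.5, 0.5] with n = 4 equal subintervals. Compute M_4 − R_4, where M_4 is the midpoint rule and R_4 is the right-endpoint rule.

M_4 = 21.328125.
R_4 = 14.71875.
M_4 − R_4 = 6.609375.

6.609375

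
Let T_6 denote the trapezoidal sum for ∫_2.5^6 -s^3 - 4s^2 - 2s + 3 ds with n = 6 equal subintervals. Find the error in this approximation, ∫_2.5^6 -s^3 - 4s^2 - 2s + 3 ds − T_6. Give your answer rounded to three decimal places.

Exact integral: ∫_2.5^6 f(s) ds ≈ -600.65104.
T_6 ≈ -603.97584.
Error ≈ -600.65104 − (-603.97584) ≈ 3.325.

3.325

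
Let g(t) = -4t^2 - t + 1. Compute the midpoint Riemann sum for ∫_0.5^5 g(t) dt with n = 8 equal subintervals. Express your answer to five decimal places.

-173.90039

Δt = (5 − 0.5)/8 = 0.5625.
Midpoints: 0.78125, 1.34375, 1.90625, 2.46875, 3.03125, 3.59375, 4.15625, 4.71875.
g(0.78125) = -2.22265625, g(1.34375) = -7.56640625, g(1.90625) = -15.44140625, g(2.46875) = -25.84765625, g(3.03125) = -38.78515625, g(3.59375) = -54.25390625, g(4.15625) = -72.25390625, g(4.71875) = -92.78515625.
Sum = Δt · [g(0.78125) + g(1.34375) + g(1.90625) + ...].
Sum ≈ -173.90039.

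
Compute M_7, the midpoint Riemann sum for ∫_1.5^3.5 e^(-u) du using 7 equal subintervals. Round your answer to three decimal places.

Δu = (3.5 − 1.5)/7 = 2/7.
Midpoints: 23/14, 27/14, 31/14, 2.5, 39/14, 43/14, 47/14.
f(23/14) ≈ 0.193, f(27/14) ≈ 0.145, f(31/14) ≈ 0.109, f(2.5) ≈ 0.082, f(39/14) ≈ 0.062, f(43/14) ≈ 0.046, f(47/14) ≈ 0.035.
Sum = Δu · [f(23/14) + f(27/14) + f(31/14) + ...].
Sum ≈ 0.192.

0.192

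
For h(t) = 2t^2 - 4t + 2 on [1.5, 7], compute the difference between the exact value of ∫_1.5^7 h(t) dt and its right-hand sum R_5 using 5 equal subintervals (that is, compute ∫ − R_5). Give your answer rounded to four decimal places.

Exact integral: ∫_1.5^7 h(t) dt ≈ 143.916667.
R_5 = 185.46.
Error ≈ 143.916667 − 185.46 ≈ -41.5433.

-41.5433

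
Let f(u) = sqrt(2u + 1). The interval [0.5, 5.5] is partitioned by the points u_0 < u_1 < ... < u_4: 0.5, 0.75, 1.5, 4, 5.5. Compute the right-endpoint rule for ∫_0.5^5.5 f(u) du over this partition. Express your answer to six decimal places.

14.591437

Subinterval widths: 0.25, 0.75, 2.5, 1.5.
Right endpoints: 0.75, 1.5, 4, 5.5.
f(0.75) ≈ 1.581139, f(1.5) ≈ 2.000000, f(4) ≈ 3.000000, f(5.5) ≈ 3.464102.
Sum = Σ Δu_i · f(u_i).
Sum ≈ 14.591437.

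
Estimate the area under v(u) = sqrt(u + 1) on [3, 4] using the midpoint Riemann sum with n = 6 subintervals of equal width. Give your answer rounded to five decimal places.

Δu = (4 − 3)/6 = 1/6.
Midpoints: 37/12, 3.25, 41/12, 43/12, 3.75, 47/12.
v(37/12) ≈ 2.02073, v(3.25) ≈ 2.06155, v(41/12) ≈ 2.10159, v(43/12) ≈ 2.14087, v(3.75) ≈ 2.17945, v(47/12) ≈ 2.21736.
Sum = Δu · [v(37/12) + v(3.25) + v(41/12) + ...].
Sum ≈ 2.12026.

2.12026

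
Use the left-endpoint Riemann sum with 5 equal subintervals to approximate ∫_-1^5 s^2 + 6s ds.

79.44

Δs = (5 − (-1))/5 = 1.2.
Left endpoints: -1, 0.2, 1.4, 2.6, 3.8.
f(-1) = -5, f(0.2) = 1.24, f(1.4) = 10.36, f(2.6) = 22.36, f(3.8) = 37.24.
Sum = Δs · [f(-1) + f(0.2) + f(1.4) + f(2.6) + f(3.8)].
Sum = 79.44.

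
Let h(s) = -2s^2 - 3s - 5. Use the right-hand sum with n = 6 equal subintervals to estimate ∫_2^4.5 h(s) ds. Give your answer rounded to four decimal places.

-100.7697

Δs = (4.5 − 2)/6 = 5/12.
Right endpoints: 29/12, 17/6, 3.25, 11/3, 49/12, 4.5.
h(29/12) = -1723/72, h(17/6) = -266/9, h(3.25) = -35.875, h(11/3) = -386/9, h(49/12) = -3643/72, h(4.5) = -59.
Sum = Δs · [h(29/12) + h(17/6) + h(3.25) + ...].
Sum ≈ -100.7697.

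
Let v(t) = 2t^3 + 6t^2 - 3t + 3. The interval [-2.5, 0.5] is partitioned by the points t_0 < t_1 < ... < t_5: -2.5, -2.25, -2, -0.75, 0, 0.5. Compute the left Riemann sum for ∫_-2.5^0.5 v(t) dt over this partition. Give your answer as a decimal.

Subinterval widths: 0.25, 0.25, 1.25, 0.75, 0.5.
Left endpoints: -2.5, -2.25, -2, -0.75, 0.
v(-2.5) = 16.75, v(-2.25) = 17.34375, v(-2) = 17, v(-0.75) = 7.78125, v(0) = 3.
Sum = Σ Δt_i · v(t_i).
Sum = 37.109375.

37.109375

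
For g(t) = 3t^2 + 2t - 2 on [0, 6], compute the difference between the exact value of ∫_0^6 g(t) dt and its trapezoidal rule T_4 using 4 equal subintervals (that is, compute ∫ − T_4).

-6.75

Exact integral: ∫_0^6 g(t) dt = 240.
T_4 = 246.75.
Error = 240 − 246.75 = -6.75.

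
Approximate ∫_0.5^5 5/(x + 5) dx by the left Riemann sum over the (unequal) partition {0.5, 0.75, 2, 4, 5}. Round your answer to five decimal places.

Subinterval widths: 0.25, 1.25, 2, 1.
Left endpoints: 0.5, 0.75, 2, 4.
f(0.5) = 10/11, f(0.75) = 20/23, f(2) = 5/7, f(4) = 5/9.
Sum = Σ Δx_i · f(x_i).
Sum ≈ 3.29836.

3.29836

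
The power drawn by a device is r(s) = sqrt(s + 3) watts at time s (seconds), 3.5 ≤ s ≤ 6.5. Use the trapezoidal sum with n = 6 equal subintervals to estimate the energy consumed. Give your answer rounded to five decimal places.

8.47206

Δs = (6.5 − 3.5)/6 = 0.5.
r(3.5) ≈ 2.54951, r(4) ≈ 2.64575, r(4.5) ≈ 2.73861, r(5) ≈ 2.82843, r(5.5) ≈ 2.91548, r(6) ≈ 3.00000, r(6.5) ≈ 3.08221.
T_6 = (Δs/2)·[r(s_0) + 2r(s_1) + ... + 2r(s_{5}) + r(s_6)].
Sum ≈ 8.47206.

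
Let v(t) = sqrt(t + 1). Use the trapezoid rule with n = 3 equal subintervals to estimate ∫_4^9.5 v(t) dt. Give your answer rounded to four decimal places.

Δt = (9.5 − 4)/3 = 11/6.
v(4) ≈ 2.2361, v(35/6) ≈ 2.6141, v(23/3) ≈ 2.9439, v(9.5) ≈ 3.2404.
T_3 = (Δt/2)·[v(t_0) + 2v(t_1) + 2v(t_2) + v(t_3)].
Sum ≈ 15.2097.

15.2097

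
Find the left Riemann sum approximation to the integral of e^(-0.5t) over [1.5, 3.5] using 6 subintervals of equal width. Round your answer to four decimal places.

0.6483

Δt = (3.5 − 1.5)/6 = 1/3.
Left endpoints: 1.5, 11/6, 13/6, 2.5, 17/6, 19/6.
f(1.5) ≈ 0.4724, f(11/6) ≈ 0.3998, f(13/6) ≈ 0.3385, f(2.5) ≈ 0.2865, f(17/6) ≈ 0.2425, f(19/6) ≈ 0.2053.
Sum = Δt · [f(1.5) + f(11/6) + f(13/6) + ...].
Sum ≈ 0.6483.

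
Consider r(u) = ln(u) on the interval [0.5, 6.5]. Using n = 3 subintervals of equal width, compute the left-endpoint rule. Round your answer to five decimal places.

Δu = (6.5 − 0.5)/3 = 2.
Left endpoints: 0.5, 2.5, 4.5.
r(0.5) ≈ -0.69315, r(2.5) ≈ 0.91629, r(4.5) ≈ 1.50408.
Sum = Δu · [r(0.5) + r(2.5) + r(4.5)].
Sum ≈ 3.45444.

3.45444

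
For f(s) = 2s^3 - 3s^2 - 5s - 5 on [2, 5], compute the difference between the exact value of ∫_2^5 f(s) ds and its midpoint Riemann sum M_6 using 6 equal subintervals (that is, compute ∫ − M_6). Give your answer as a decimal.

1.125

Exact integral: ∫_2^5 f(s) ds = 120.
M_6 = 118.875.
Error = 120 − 118.875 = 1.125.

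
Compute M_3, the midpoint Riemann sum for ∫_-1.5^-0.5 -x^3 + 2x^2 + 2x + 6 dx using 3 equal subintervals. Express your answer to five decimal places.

7.37037

Δx = (-0.5 − (-1.5))/3 = 1/3.
Midpoints: -4/3, -1, -2/3.
f(-4/3) = 250/27, f(-1) = 7, f(-2/3) = 158/27.
Sum = Δx · [f(-4/3) + f(-1) + f(-2/3)].
Sum ≈ 7.37037.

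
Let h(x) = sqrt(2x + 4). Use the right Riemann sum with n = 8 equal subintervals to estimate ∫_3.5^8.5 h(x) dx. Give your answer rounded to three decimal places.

Δx = (8.5 − 3.5)/8 = 0.625.
Right endpoints: 4.125, 4.75, 5.375, 6, 6.625, 7.25, 7.875, 8.5.
h(4.125) ≈ 3.500, h(4.75) ≈ 3.674, h(5.375) ≈ 3.841, h(6) ≈ 4.000, h(6.625) ≈ 4.153, h(7.25) ≈ 4.301, h(7.875) ≈ 4.444, h(8.5) ≈ 4.583.
Sum = Δx · [h(4.125) + h(4.75) + h(5.375) + ...].
Sum ≈ 20.310.

20.310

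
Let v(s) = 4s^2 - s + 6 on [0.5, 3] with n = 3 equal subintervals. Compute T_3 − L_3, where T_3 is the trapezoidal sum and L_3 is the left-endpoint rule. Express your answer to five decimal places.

T_3 ≈ 47.6157407.
L_3 ≈ 34.0740741.
T_3 − L_3 ≈ 13.54167.

13.54167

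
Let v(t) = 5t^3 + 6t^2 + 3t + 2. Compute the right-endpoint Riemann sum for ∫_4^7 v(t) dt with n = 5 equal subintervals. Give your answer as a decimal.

Δt = (7 − 4)/5 = 0.6.
Right endpoints: 4.6, 5.2, 5.8, 6.4, 7.
v(4.6) = 629.44, v(5.2) = 882.88, v(5.8) = 1196.8, v(6.4) = 1577.68, v(7) = 2032.
Sum = Δt · [v(4.6) + v(5.2) + v(5.8) + v(6.4) + v(7)].
Sum = 3791.28.

3791.28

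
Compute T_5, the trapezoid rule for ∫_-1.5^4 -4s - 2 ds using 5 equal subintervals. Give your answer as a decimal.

Δs = (4 − (-1.5))/5 = 1.1.
f(-1.5) = 4, f(-0.4) = -0.4, f(0.7) = -4.8, f(1.8) = -9.2, f(2.9) = -13.6, f(4) = -18.
T_5 = (Δs/2)·[f(s_0) + 2f(s_1) + ... + 2f(s_{4}) + f(s_5)].
Sum = -38.5.

-38.5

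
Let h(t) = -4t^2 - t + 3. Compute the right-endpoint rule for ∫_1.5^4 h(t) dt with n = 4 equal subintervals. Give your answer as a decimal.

-98.828125

Δt = (4 − 1.5)/4 = 0.625.
Right endpoints: 2.125, 2.75, 3.375, 4.
h(2.125) = -17.1875, h(2.75) = -30, h(3.375) = -45.9375, h(4) = -65.
Sum = Δt · [h(2.125) + h(2.75) + h(3.375) + h(4)].
Sum = -98.828125.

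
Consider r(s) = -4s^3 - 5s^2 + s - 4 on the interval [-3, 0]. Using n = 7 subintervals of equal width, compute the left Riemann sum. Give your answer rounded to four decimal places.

Δs = (0 − (-3))/7 = 3/7.
Left endpoints: -3, -18/7, -15/7, -12/7, -9/7, -6/7, -3/7.
r(-3) = 56, r(-18/7) = 9734/343, r(-15/7) = 3518/343, r(-12/7) = -88/343, r(-9/7) = -1732/343, r(-6/7) = -2062/343, r(-3/7) = -1726/343.
Sum = Δs · [r(-3) + r(-18/7) + r(-15/7) + ...].
Sum ≈ 33.5510.

33.5510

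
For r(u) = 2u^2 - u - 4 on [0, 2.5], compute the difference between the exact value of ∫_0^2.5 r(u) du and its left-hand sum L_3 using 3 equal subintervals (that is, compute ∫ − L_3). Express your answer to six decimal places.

3.587963

Exact integral: ∫_0^2.5 r(u) du ≈ -2.70833333.
L_3 ≈ -6.29629630.
Error ≈ -2.70833333 − (-6.29629630) ≈ 3.587963.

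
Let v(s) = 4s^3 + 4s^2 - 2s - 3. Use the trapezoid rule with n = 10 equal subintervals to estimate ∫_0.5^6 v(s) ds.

1543.444375

Δs = (6 − 0.5)/10 = 0.55.
v(0.5) = -2.5, v(1.05) = 3.9405, v(1.6) = 20.424, v(2.15) = 50.9435, v(2.7) = 99.492, v(3.25) = 170.0625, v(3.8) = 266.648, v(4.35) = 393.2415, v(4.9) = 553.836, v(5.45) = 752.4245, v(6) = 993.
T_10 = (Δs/2)·[v(s_0) + 2v(s_1) + ... + 2v(s_{9}) + v(s_10)].
Sum = 1543.444375.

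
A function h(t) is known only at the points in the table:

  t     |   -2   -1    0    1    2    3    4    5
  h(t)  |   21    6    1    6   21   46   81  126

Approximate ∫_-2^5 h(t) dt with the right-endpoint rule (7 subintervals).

Δt = 1.
Sum = 1·[6 + 1 + 6 + 21 + 46 + 81 + 126] = 287.

287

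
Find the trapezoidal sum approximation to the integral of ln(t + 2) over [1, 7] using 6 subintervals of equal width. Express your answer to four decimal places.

Δt = (7 − 1)/6 = 1.
f(1) ≈ 1.0986, f(2) ≈ 1.3863, f(3) ≈ 1.6094, f(4) ≈ 1.7918, f(5) ≈ 1.9459, f(6) ≈ 2.0794, f(7) ≈ 2.1972.
T_6 = (Δt/2)·[f(t_0) + 2f(t_1) + ... + 2f(t_{5}) + f(t_6)].
Sum ≈ 10.4608.

10.4608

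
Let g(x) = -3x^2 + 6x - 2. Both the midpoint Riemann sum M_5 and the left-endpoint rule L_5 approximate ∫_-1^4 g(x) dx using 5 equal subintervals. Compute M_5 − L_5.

-3.75

M_5 = -28.75.
L_5 = -25.
M_5 − L_5 = -3.75.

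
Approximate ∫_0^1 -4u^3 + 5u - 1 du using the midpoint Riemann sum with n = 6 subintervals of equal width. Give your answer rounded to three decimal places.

0.514

Δu = (1 − 0)/6 = 1/6.
Midpoints: 1/12, 0.25, 5/12, 7/12, 0.75, 11/12.
f(1/12) = -253/432, f(0.25) = 0.1875, f(5/12) = 343/432, f(7/12) = 485/432, f(0.75) = 1.0625, f(11/12) = 217/432.
Sum = Δu · [f(1/12) + f(0.25) + f(5/12) + ...].
Sum ≈ 0.514.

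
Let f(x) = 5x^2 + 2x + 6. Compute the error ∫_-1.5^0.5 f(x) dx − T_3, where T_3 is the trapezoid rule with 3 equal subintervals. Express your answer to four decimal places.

Exact integral: ∫_-1.5^0.5 f(x) dx ≈ 15.833333.
T_3 ≈ 16.574074.
Error ≈ 15.833333 − 16.574074 ≈ -0.7407.

-0.7407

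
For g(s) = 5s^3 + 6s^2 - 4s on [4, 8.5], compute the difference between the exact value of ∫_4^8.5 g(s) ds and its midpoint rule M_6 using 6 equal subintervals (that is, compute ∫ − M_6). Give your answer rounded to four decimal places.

Exact integral: ∫_4^8.5 g(s) ds = 7192.828125.
M_6 ≈ 7171.787109.
Error ≈ 7192.828125 − 7171.787109 ≈ 21.0410.

21.0410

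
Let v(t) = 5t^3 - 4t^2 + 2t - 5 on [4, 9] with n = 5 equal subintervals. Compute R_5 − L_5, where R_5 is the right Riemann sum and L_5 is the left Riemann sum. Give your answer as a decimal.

R_5 = 8650.
L_5 = 5575.
R_5 − L_5 = 3075.

3075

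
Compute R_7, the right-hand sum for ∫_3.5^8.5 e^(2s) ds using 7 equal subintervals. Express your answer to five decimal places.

Δs = (8.5 − 3.5)/7 = 5/7.
Right endpoints: 59/14, 69/14, 79/14, 89/14, 99/14, 109/14, 8.5.
f(59/14) ≈ 4575.95834, f(69/14) ≈ 19094.25641, f(79/14) ≈ 79675.25069, f(89/14) ≈ 332463.61825, f(99/14) ≈ 1387282.20492, f(109/14) ≈ 5788759.46260, f(8.5) ≈ 24154952.75358.
Sum = Δs · [f(59/14) + f(69/14) + f(79/14) + ...].
Sum ≈ 22690573.93199.

22690573.93199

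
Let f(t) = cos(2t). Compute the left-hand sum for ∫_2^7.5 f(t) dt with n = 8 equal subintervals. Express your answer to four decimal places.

0.6255

Δt = (7.5 − 2)/8 = 0.6875.
Left endpoints: 2, 2.6875, 3.375, 4.0625, 4.75, 5.4375, 6.125, 6.8125.
f(2) ≈ -0.6536, f(2.6875) ≈ 0.6152, f(3.375) ≈ 0.8930, f(4.0625) ≈ -0.2677, f(4.75) ≈ -0.9972, f(5.4375) ≈ -0.1203, f(6.125) ≈ 0.9504, f(6.8125) ≈ 0.4901.
Sum = Δt · [f(2) + f(2.6875) + f(3.375) + ...].
Sum ≈ 0.6255.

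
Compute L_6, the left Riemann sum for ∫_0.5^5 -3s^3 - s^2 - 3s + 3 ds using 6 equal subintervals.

-389.98828125

Δs = (5 − 0.5)/6 = 0.75.
Left endpoints: 0.5, 1.25, 2, 2.75, 3.5, 4.25.
f(0.5) = 0.875, f(1.25) = -8.171875, f(2) = -31, f(2.75) = -75.203125, f(3.5) = -148.375, f(4.25) = -258.109375.
Sum = Δs · [f(0.5) + f(1.25) + f(2) + ...].
Sum = -389.98828125.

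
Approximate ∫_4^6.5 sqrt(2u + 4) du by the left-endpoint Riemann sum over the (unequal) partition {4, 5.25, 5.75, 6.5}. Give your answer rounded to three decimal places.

9.187

Subinterval widths: 1.25, 0.5, 0.75.
Left endpoints: 4, 5.25, 5.75.
f(4) ≈ 3.464, f(5.25) ≈ 3.808, f(5.75) ≈ 3.937.
Sum = Σ Δu_i · f(u_i).
Sum ≈ 9.187.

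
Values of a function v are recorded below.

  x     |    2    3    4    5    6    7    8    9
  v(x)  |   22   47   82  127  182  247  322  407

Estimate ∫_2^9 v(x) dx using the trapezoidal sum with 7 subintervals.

Δx = 1.
T_7 = (1/2)·[22 + 2·47 + 2·82 + 2·127 + 2·182 + 2·247 + 2·322 + 407] = 1221.5.

1221.5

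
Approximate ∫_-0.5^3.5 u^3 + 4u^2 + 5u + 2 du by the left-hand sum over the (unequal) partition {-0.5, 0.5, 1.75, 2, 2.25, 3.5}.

Subinterval widths: 1, 1.25, 0.25, 0.25, 1.25.
Left endpoints: -0.5, 0.5, 1.75, 2, 2.25.
f(-0.5) = 0.375, f(0.5) = 5.625, f(1.75) = 28.359375, f(2) = 36, f(2.25) = 44.890625.
Sum = Σ Δu_i · f(u_i).
Sum = 79.609375.

79.609375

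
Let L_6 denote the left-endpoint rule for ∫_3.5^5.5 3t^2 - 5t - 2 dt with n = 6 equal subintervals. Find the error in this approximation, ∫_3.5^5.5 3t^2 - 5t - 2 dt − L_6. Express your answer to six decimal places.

Exact integral: ∫_3.5^5.5 f(t) dt = 74.5.
L_6 ≈ 67.27777778.
Error ≈ 74.5 − 67.27777778 ≈ 7.222222.

7.222222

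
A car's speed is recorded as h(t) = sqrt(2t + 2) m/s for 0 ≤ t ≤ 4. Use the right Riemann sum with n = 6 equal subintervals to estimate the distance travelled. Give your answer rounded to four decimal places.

10.1665

Δt = (4 − 0)/6 = 2/3.
Right endpoints: 2/3, 4/3, 2, 8/3, 10/3, 4.
h(2/3) ≈ 1.8257, h(4/3) ≈ 2.1602, h(2) ≈ 2.4495, h(8/3) ≈ 2.7080, h(10/3) ≈ 2.9439, h(4) ≈ 3.1623.
Sum = Δt · [h(2/3) + h(4/3) + h(2) + ...].
Sum ≈ 10.1665.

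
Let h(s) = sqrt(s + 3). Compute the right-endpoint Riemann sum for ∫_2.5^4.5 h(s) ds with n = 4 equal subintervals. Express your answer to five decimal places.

Δs = (4.5 − 2.5)/4 = 0.5.
Right endpoints: 3, 3.5, 4, 4.5.
h(3) ≈ 2.44949, h(3.5) ≈ 2.54951, h(4) ≈ 2.64575, h(4.5) ≈ 2.73861.
Sum = Δs · [h(3) + h(3.5) + h(4) + h(4.5)].
Sum ≈ 5.19168.

5.19168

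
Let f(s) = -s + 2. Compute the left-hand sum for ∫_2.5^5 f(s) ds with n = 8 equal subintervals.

-3.984375

Δs = (5 − 2.5)/8 = 0.3125.
Left endpoints: 2.5, 2.8125, 3.125, 3.4375, 3.75, 4.0625, 4.375, 4.6875.
f(2.5) = -0.5, f(2.8125) = -0.8125, f(3.125) = -1.125, f(3.4375) = -1.4375, f(3.75) = -1.75, f(4.0625) = -2.0625, f(4.375) = -2.375, f(4.6875) = -2.6875.
Sum = Δs · [f(2.5) + f(2.8125) + f(3.125) + ...].
Sum = -3.984375.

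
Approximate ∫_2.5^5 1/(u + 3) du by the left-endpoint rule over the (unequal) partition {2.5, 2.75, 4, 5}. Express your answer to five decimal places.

0.40570

Subinterval widths: 0.25, 1.25, 1.
Left endpoints: 2.5, 2.75, 4.
f(2.5) = 2/11, f(2.75) = 4/23, f(4) = 1/7.
Sum = Σ Δu_i · f(u_i).
Sum ≈ 0.40570.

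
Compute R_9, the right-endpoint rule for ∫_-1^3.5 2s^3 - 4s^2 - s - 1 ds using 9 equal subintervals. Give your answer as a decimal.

16.125

Δs = (3.5 − (-1))/9 = 0.5.
Right endpoints: -0.5, 0, 0.5, 1, 1.5, 2, 2.5, 3, 3.5.
f(-0.5) = -1.75, f(0) = -1, f(0.5) = -2.25, f(1) = -4, f(1.5) = -4.75, f(2) = -3, f(2.5) = 2.75, f(3) = 14, f(3.5) = 32.25.
Sum = Δs · [f(-0.5) + f(0) + f(0.5) + ...].
Sum = 16.125.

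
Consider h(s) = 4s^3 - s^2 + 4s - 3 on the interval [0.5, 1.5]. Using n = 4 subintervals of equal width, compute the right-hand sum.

Δs = (1.5 − 0.5)/4 = 0.25.
Right endpoints: 0.75, 1, 1.25, 1.5.
h(0.75) = 1.125, h(1) = 4, h(1.25) = 8.25, h(1.5) = 14.25.
Sum = Δs · [h(0.75) + h(1) + h(1.25) + h(1.5)].
Sum = 6.90625.

6.90625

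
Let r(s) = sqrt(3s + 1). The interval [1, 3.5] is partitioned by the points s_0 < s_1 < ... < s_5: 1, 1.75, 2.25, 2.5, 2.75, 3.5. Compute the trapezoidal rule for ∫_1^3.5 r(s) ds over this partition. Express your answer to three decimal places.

Subinterval widths: 0.75, 0.5, 0.25, 0.25, 0.75.
r(1) ≈ 2.000, r(1.75) ≈ 2.500, r(2.25) ≈ 2.784, r(2.5) ≈ 2.915, r(2.75) ≈ 3.041, r(3.5) ≈ 3.391.
On each subinterval the trapezoid contributes (Δs_i/2)·[r(s_{i-1}) + r(s_i)].
Sum ≈ 6.878.

6.878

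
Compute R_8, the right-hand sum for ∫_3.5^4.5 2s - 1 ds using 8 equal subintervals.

Δs = (4.5 − 3.5)/8 = 0.125.
Right endpoints: 3.625, 3.75, 3.875, 4, 4.125, 4.25, 4.375, 4.5.
f(3.625) = 6.25, f(3.75) = 6.5, f(3.875) = 6.75, f(4) = 7, f(4.125) = 7.25, f(4.25) = 7.5, f(4.375) = 7.75, f(4.5) = 8.
Sum = Δs · [f(3.625) + f(3.75) + f(3.875) + ...].
Sum = 7.125.

7.125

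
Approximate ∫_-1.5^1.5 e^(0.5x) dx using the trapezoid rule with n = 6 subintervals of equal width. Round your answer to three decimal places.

Δx = (1.5 − (-1.5))/6 = 0.5.
f(-1.5) ≈ 0.472, f(-1) ≈ 0.607, f(-0.5) ≈ 0.779, f(0) ≈ 1.000, f(0.5) ≈ 1.284, f(1) ≈ 1.649, f(1.5) ≈ 2.117.
T_6 = (Δx/2)·[f(x_0) + 2f(x_1) + ... + 2f(x_{5}) + f(x_6)].
Sum ≈ 3.306.

3.306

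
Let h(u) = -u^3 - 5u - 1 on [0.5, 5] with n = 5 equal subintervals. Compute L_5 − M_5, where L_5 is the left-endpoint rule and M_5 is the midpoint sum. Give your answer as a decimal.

L_5 = -161.3025.
M_5 = -220.1034375.
L_5 − M_5 = 58.8009375.

58.8009375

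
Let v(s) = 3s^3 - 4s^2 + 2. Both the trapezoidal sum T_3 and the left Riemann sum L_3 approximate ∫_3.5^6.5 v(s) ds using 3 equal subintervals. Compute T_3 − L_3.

287.625

T_3 = 943.75.
L_3 = 656.125.
T_3 − L_3 = 287.625.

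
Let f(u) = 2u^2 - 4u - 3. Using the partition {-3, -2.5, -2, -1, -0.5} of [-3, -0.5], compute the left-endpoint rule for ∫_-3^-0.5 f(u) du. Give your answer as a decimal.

Subinterval widths: 0.5, 0.5, 1, 0.5.
Left endpoints: -3, -2.5, -2, -1.
f(-3) = 27, f(-2.5) = 19.5, f(-2) = 13, f(-1) = 3.
Sum = Σ Δu_i · f(u_i).
Sum = 37.75.

37.75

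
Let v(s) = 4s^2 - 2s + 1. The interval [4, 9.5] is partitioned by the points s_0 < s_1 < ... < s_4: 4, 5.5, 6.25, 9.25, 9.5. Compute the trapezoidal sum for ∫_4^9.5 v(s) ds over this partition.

1009.625

Subinterval widths: 1.5, 0.75, 3, 0.25.
v(4) = 57, v(5.5) = 111, v(6.25) = 144.75, v(9.25) = 324.75, v(9.5) = 343.
On each subinterval the trapezoid contributes (Δs_i/2)·[v(s_{i-1}) + v(s_i)].
Sum = 1009.625.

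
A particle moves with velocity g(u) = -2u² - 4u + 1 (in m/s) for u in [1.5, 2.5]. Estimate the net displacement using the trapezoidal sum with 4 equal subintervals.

-15.1875

Δu = (2.5 − 1.5)/4 = 0.25.
g(1.5) = -9.5, g(1.75) = -12.125, g(2) = -15, g(2.25) = -18.125, g(2.5) = -21.5.
T_4 = (Δu/2)·[g(u_0) + 2g(u_1) + 2g(u_2) + 2g(u_3) + g(u_4)].
Sum = -15.1875.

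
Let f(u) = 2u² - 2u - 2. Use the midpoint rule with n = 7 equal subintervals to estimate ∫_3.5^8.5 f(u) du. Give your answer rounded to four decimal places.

Δu = (8.5 − 3.5)/7 = 5/7.
Midpoints: 27/7, 32/7, 37/7, 6, 47/7, 52/7, 57/7.
f(27/7) = 982/49, f(32/7) = 1502/49, f(37/7) = 2122/49, f(6) = 58, f(47/7) = 3662/49, f(52/7) = 4582/49, f(57/7) = 5602/49.
Sum = Δu · [f(27/7) + f(32/7) + f(37/7) + ...].
Sum ≈ 310.4082.

310.4082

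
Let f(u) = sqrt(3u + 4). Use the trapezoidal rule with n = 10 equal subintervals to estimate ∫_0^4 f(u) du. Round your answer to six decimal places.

Δu = (4 − 0)/10 = 0.4.
f(0) ≈ 2.000000, f(0.4) ≈ 2.280351, f(0.8) ≈ 2.529822, f(1.2) ≈ 2.756810, f(1.6) ≈ 2.966479, f(2) ≈ 3.162278, f(2.4) ≈ 3.346640, f(2.8) ≈ 3.521363, f(3.2) ≈ 3.687818, f(3.6) ≈ 3.847077, f(4) ≈ 4.000000.
T_10 = (Δu/2)·[f(u_0) + 2f(u_1) + ... + 2f(u_{9}) + f(u_10)].
Sum ≈ 12.439455.

12.439455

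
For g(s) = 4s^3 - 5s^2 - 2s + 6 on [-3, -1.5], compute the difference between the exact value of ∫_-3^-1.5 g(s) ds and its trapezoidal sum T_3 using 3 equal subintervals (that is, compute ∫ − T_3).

2

Exact integral: ∫_-3^-1.5 g(s) ds = -99.5625.
T_3 = -101.5625.
Error = -99.5625 − (-101.5625) = 2.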